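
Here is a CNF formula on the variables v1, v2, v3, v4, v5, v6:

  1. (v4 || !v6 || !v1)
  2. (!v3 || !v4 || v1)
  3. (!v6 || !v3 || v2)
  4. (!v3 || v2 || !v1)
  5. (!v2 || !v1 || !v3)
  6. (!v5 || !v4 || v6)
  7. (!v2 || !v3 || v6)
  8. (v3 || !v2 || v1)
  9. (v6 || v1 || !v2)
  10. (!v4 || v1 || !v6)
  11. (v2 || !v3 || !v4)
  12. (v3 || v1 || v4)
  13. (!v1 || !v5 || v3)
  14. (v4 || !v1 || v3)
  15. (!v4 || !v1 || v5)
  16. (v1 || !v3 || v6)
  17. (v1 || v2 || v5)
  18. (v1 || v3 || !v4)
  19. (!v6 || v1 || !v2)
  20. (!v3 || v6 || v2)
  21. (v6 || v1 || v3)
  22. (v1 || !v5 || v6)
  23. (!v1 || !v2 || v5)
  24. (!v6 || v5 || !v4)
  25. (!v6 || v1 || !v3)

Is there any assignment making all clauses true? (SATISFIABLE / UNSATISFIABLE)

v1 = True:
  v3 = True:
    propagation gives v2=True; an empty clause results — contradiction.
  v3 = False:
    propagation gives v5=False, v4=True; an empty clause results — contradiction.
v1 = False:
  v6 = True:
    propagation gives v4=False, v3=True; an empty clause results — contradiction.
  v6 = False:
    propagation gives v2=False, v3=False; an empty clause results — contradiction.
Every branch closes, so no satisfying assignment exists.

UNSATISFIABLE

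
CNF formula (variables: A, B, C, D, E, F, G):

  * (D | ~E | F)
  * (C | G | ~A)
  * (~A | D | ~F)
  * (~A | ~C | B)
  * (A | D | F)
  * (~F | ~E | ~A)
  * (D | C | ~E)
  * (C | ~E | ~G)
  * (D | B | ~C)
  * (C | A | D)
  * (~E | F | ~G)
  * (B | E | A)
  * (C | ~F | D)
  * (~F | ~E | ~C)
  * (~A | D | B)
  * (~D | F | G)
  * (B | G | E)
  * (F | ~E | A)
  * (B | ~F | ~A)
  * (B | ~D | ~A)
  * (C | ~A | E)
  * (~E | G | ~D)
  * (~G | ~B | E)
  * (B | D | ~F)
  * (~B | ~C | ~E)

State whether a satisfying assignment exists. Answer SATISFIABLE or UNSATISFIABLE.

SATISFIABLE

Branch on A: take A = False.
Try B = True.
For the remaining variables, C = False, D = True, E = False, F = True, G = False works.
So A = False, B = True, C = False, D = True, E = False, F = True, G = False is a satisfying assignment.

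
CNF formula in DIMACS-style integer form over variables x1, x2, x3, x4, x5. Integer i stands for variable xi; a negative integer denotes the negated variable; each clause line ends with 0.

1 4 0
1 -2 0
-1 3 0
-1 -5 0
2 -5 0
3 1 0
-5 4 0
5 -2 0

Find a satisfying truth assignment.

x1=F, x2=F, x3=T, x4=T, x5=F

Pure literal: x3 appears only positively; assign x3 = True.
x4 occurs only positively in the remaining clauses — set x4 = True.
Set x1 = False and propagate.
  then x2 is forced to False.
  then x5 is forced to False.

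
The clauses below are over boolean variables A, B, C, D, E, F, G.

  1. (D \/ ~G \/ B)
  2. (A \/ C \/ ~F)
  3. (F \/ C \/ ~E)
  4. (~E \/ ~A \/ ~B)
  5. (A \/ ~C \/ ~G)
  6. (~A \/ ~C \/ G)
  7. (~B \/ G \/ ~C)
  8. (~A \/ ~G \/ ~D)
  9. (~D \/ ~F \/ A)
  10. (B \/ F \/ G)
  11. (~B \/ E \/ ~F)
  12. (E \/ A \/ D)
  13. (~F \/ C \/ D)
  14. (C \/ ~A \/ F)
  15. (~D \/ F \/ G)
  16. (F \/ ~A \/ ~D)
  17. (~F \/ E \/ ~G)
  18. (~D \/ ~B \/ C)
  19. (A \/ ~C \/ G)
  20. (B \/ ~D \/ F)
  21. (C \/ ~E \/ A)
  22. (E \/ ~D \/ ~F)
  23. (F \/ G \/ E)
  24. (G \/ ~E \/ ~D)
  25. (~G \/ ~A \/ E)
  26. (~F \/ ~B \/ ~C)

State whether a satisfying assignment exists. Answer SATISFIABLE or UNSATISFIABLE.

UNSATISFIABLE

F = True:
  A = True:
    G = True:
      propagation gives D=False, B=True, E=False; contradiction.
    G = False:
      propagation gives C=False, D=True, B=False; contradiction.
  A = False:
    propagation gives C=True, G=False; an empty clause results — contradiction.
F = False:
  G = True:
    A = True:
      propagation gives D=False, B=True, E=False; contradiction.
    A = False:
      propagation gives C=False, E=False, D=True; contradiction.
  G = False:
    propagation gives B=True, C=False, E=False; an empty clause results — contradiction.
Every branch closes, so no satisfying assignment exists.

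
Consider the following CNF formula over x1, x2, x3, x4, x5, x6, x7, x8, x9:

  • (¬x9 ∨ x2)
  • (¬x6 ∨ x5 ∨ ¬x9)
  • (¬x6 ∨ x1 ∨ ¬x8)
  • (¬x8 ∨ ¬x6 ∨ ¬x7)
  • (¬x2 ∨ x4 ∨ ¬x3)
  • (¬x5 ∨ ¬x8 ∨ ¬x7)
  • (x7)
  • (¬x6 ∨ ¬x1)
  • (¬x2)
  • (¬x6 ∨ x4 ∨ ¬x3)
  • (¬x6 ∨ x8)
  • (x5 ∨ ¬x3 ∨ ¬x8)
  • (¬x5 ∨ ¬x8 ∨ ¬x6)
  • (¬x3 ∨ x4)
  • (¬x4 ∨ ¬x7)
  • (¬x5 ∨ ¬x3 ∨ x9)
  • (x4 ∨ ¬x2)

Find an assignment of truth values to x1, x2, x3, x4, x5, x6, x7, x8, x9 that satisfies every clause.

x1 = False, x2 = False, x3 = False, x4 = False, x5 = True, x6 = False, x7 = True, x8 = False, x9 = False

(x7) is a unit clause, so x7 = True.
(¬x2) is a unit clause, so x2 = False.
Unit propagation: (¬x9) forces x9 = False.
Unit propagation: (¬x4) forces x4 = False.
The clause (¬x3) is unit: x3 must be False.
Pure literal: x6 appears only negated; assign x6 = False.
Try x5 = True.
  then x8 is forced to False.
x1 is now unconstrained; take x1 = False.
Check each clause:
  1. (¬x9 ∨ x2) — ¬x9 is true.
  2. (x5 ∨ ¬x6 ∨ ¬x9) — ¬x6 is true.
  3. (¬x6 ∨ x1 ∨ ¬x8) — ¬x8 is true.
  4. (¬x6 ∨ ¬x8 ∨ ¬x7) — ¬x8 is true.
  5. (¬x3 ∨ x4 ∨ ¬x2) — ¬x3 is true.
  6. (¬x8 ∨ ¬x7 ∨ ¬x5) — ¬x8 is true.
  7. (x7) — x7 is true.
  8. (¬x1 ∨ ¬x6) — ¬x6 is true.
  9. (¬x2) — ¬x2 is true.
  10. (¬x6 ∨ x4 ∨ ¬x3) — ¬x6 is true.
  11. (x8 ∨ ¬x6) — ¬x6 is true.
  12. (¬x8 ∨ ¬x3 ∨ x5) — ¬x8 is true.
  13. (¬x8 ∨ ¬x5 ∨ ¬x6) — ¬x8 is true.
  14. (¬x3 ∨ x4) — ¬x3 is true.
  15. (¬x4 ∨ ¬x7) — ¬x4 is true.
  16. (¬x5 ∨ x9 ∨ ¬x3) — ¬x3 is true.
  17. (x4 ∨ ¬x2) — ¬x2 is true.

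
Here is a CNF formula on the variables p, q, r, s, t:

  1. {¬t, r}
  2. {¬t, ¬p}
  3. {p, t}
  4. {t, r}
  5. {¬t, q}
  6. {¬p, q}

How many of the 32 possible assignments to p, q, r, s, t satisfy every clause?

4

Satisfying assignments:
  p=F q=T r=T s=F t=T
  p=F q=T r=T s=T t=T
  p=T q=T r=T s=F t=F
  p=T q=T r=T s=T t=F
That's 4 in total.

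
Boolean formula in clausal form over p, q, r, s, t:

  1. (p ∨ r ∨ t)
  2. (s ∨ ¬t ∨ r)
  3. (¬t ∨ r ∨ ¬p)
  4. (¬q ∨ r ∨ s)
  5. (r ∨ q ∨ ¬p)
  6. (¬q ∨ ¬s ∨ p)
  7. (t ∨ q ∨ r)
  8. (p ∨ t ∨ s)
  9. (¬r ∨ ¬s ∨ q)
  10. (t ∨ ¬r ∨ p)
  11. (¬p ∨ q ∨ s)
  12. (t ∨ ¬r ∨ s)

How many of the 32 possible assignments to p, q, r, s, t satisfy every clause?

7

The models are:
  p=0 q=0 r=0 s=1 t=1
  p=0 q=0 r=1 s=0 t=1
  p=0 q=1 r=1 s=0 t=1
  p=1 q=1 r=0 s=1 t=0
  p=1 q=1 r=1 s=0 t=1
  p=1 q=1 r=1 s=1 t=0
  p=1 q=1 r=1 s=1 t=1
That's 7 in total.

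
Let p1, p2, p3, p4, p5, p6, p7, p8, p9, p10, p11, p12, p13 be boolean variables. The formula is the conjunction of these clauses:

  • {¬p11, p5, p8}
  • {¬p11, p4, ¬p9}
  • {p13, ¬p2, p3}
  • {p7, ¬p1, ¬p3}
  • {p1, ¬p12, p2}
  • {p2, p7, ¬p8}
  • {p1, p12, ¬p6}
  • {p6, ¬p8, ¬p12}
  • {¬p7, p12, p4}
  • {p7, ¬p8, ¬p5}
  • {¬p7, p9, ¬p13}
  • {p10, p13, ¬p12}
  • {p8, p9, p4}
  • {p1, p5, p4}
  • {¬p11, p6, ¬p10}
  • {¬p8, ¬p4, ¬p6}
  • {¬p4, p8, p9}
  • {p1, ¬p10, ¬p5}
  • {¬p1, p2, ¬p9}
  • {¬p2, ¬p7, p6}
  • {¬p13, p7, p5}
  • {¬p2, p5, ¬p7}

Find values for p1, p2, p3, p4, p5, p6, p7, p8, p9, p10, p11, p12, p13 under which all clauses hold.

p1=False, p2=False, p3=True, p4=True, p5=True, p6=False, p7=True, p8=True, p9=False, p10=False, p11=False, p12=False, p13=False

Pure literal: p11 appears only negated; assign p11 = False.
Branch on p1: take p1 = False.
For the remaining variables, p2 = False, p3 = True, p4 = True, p5 = True, p6 = False, p7 = True, p8 = True, p9 = False, p10 = False, p12 = False, p13 = False works.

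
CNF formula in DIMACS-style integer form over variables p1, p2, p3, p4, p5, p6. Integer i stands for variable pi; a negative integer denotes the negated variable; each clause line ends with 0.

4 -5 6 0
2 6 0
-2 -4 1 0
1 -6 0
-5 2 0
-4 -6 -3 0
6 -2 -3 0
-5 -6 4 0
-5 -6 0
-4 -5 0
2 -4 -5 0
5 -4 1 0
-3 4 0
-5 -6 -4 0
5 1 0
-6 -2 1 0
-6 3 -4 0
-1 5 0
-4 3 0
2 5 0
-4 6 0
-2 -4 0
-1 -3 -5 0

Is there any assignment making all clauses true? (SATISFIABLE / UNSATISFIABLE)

p4 = True:
  propagation gives p5=False, p1=True; an empty clause results — contradiction.
p4 = False:
  p5 = True:
    propagation gives p6=True; an empty clause results — contradiction.
  p5 = False:
    propagation gives p1=True; an empty clause results — contradiction.
Every branch closes, so no satisfying assignment exists.

UNSATISFIABLE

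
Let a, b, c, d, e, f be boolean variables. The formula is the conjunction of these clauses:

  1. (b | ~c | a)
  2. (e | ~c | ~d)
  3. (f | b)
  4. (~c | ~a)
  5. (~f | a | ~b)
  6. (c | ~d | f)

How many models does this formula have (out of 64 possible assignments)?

19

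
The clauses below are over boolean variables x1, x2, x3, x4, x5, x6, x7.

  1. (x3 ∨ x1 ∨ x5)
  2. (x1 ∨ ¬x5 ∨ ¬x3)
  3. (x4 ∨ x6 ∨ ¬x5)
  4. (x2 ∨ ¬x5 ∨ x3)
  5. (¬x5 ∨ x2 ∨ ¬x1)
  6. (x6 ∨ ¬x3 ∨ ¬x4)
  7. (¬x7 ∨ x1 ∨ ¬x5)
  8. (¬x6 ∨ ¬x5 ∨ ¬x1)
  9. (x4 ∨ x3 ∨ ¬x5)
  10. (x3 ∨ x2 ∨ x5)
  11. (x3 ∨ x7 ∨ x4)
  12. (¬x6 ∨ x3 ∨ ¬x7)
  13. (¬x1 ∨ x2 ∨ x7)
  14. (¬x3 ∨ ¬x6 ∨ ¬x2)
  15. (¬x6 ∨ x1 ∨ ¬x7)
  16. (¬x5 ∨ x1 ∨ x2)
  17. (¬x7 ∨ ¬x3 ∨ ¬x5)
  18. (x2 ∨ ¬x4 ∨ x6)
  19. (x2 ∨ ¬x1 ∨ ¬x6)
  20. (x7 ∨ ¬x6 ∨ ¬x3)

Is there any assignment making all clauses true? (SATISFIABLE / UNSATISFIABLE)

Set x1 = False and propagate.
Set x2 = False and propagate.
  then x5 is forced to False.
  then x3 is forced to True.
The remaining clauses are satisfied by x4 = False, x6 = False, x7 = False.
So x1=F  x2=F  x3=T  x4=F  x5=F  x6=F  x7=F is a satisfying assignment.

SATISFIABLE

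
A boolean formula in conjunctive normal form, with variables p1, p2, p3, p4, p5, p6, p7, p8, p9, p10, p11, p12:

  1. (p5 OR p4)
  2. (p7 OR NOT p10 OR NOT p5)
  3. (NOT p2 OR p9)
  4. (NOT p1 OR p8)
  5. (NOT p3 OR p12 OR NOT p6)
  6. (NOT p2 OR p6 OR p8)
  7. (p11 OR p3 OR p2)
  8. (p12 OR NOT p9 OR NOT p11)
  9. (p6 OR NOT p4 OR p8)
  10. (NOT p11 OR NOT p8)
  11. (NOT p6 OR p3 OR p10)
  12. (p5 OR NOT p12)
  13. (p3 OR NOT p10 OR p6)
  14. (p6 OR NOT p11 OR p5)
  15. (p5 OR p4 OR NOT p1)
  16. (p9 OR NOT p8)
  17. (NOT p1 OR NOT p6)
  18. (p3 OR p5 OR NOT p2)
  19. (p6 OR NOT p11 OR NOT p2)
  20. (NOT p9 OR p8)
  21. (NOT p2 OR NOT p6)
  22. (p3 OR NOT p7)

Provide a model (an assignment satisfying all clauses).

p1=True  p2=True  p3=False  p4=True  p5=True  p6=False  p7=False  p8=True  p9=True  p10=False  p11=False  p12=True

Try p1 = True.
  then p8 is forced to True.
  then p11 is forced to False.
  then p9 is forced to True.
  then p6 is forced to False.
The remaining clauses are satisfied by p2 = True, p3 = False, p4 = True, p5 = True, p7 = False, p10 = False, p12 = True.
Check each clause:
  1. (p4 OR p5) — p4 is true.
  2. (NOT p10 OR p7 OR NOT p5) — NOT p10 is true.
  3. (p9 OR NOT p2) — p9 is true.
  4. (NOT p1 OR p8) — p8 is true.
  5. (NOT p3 OR NOT p6 OR p12) — NOT p6 is true.
  6. (NOT p2 OR p8 OR p6) — p8 is true.
  7. (p11 OR p2 OR p3) — p2 is true.
  8. (p12 OR NOT p11 OR NOT p9) — p12 is true.
  9. (NOT p4 OR p6 OR p8) — p8 is true.
  10. (NOT p11 OR NOT p8) — NOT p11 is true.
  11. (NOT p6 OR p10 OR p3) — NOT p6 is true.
  12. (NOT p12 OR p5) — p5 is true.
  13. (NOT p10 OR p6 OR p3) — NOT p10 is true.
  14. (p6 OR NOT p11 OR p5) — p5 is true.
  15. (p5 OR p4 OR NOT p1) — p4 is true.
  16. (p9 OR NOT p8) — p9 is true.
  17. (NOT p1 OR NOT p6) — NOT p6 is true.
  18. (NOT p2 OR p5 OR p3) — p5 is true.
  19. (NOT p11 OR p6 OR NOT p2) — NOT p11 is true.
  20. (NOT p9 OR p8) — p8 is true.
  21. (NOT p6 OR NOT p2) — NOT p6 is true.
  22. (NOT p7 OR p3) — NOT p7 is true.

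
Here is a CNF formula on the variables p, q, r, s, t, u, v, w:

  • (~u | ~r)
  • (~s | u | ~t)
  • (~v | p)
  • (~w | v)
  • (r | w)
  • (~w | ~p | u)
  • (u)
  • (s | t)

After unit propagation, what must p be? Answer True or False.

True

(u) stands alone — u = True.
From (~r | ~u) and u = True: r = False.
From (w | r) and r = False: w = True.
(~w | v): since w = True, the clause reduces to (v). v = True.
(~v | p) with v = True leaves only p, so p = True.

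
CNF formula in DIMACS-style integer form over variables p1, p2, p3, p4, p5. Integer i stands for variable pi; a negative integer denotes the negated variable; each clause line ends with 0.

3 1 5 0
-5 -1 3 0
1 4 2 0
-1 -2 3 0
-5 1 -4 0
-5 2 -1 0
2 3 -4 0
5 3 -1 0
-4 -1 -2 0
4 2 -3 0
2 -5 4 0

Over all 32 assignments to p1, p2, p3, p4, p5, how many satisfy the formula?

Split on p1, then p2.
  p1=1, p2=1: remaining (p3,p4,p5) ∈ {(1,0,0); (1,0,1)} — 2.
  p1=1, p2=0: remaining (p3,p4,p5) ∈ {(1,1,0)} — 1.
  p1=0, p2=1: remaining (p3,p4,p5) ∈ {(0,0,1); (1,0,0); (1,0,1); (1,1,0)} — 4.
  p1=0, p2=0: remaining (p3,p4,p5) ∈ {(1,1,0)} — 1.
Total: 2 + 1 + 4 + 1 = 8.

8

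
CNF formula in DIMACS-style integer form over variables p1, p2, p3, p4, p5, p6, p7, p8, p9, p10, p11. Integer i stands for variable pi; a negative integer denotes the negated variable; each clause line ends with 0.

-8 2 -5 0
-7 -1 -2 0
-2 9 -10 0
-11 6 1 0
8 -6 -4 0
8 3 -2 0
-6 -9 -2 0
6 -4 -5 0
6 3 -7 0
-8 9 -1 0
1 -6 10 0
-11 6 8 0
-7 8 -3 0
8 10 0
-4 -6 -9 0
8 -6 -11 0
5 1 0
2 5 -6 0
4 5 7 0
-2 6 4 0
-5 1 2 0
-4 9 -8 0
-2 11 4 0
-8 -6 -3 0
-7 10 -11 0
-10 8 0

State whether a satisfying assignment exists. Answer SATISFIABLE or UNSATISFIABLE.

Branch on p1: take p1 = True.
Set p2 = True and propagate.
  then p7 is forced to False.
The remaining clauses are satisfied by p3 = True, p4 = True, p5 = False, p6 = False, p8 = True, p9 = True, p10 = True, p11 = False.
So p1=T, p2=T, p3=T, p4=T, p5=F, p6=F, p7=F, p8=T, p9=T, p10=T, p11=F is a satisfying assignment.

SATISFIABLE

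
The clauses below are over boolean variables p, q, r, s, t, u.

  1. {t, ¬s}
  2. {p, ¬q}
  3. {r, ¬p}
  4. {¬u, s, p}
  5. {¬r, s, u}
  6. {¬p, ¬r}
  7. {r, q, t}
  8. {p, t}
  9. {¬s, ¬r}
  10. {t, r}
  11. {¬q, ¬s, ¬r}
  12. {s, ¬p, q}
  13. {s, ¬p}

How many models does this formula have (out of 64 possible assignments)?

3

Satisfying assignments:
  p=0 q=0 r=0 s=0 t=1 u=0
  p=0 q=0 r=0 s=1 t=1 u=0
  p=0 q=0 r=0 s=1 t=1 u=1
That's 3 in total.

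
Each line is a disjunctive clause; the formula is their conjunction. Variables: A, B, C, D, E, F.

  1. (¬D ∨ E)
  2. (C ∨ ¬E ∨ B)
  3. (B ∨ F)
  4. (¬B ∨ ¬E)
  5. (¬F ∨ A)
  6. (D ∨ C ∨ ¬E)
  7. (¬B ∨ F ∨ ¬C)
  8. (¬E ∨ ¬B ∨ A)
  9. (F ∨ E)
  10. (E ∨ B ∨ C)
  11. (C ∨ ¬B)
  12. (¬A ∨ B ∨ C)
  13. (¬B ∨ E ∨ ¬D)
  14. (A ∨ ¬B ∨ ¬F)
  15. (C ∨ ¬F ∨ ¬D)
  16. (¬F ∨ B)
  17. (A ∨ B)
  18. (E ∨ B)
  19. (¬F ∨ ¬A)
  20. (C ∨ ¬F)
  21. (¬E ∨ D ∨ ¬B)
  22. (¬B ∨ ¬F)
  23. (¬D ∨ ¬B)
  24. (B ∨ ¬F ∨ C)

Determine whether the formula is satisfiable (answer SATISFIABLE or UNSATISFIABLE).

UNSATISFIABLE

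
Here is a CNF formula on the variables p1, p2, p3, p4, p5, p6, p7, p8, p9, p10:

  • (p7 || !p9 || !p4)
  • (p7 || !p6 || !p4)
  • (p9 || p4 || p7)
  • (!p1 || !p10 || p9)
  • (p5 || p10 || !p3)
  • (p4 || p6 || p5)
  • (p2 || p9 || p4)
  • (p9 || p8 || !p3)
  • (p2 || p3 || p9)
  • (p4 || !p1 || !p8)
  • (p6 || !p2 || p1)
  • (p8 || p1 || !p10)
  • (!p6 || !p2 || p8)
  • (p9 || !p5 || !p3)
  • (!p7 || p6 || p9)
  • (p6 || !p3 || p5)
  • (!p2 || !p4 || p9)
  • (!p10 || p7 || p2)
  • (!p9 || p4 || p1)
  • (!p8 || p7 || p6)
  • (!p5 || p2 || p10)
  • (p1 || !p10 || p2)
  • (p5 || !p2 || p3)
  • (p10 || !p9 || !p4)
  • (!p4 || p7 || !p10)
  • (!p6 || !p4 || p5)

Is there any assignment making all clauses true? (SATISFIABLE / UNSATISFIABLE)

SATISFIABLE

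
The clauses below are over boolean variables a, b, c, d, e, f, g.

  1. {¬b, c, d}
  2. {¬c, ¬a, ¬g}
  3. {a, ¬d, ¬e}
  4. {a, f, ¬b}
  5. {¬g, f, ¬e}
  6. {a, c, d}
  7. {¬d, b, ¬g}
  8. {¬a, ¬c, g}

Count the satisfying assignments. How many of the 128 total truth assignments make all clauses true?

Case analysis on a and c:
  a=1, c=1: a clause becomes empty — 0.
  a=1, c=0: 18 of the 32 assignments to (b,d,e,f,g) work.
  a=0, c=1: 15 of the 32 assignments to (b,d,e,f,g) work.
  a=0, c=0: remaining (b,d,e,f,g) ∈ {(0,1,0,0,0); (0,1,0,1,0); (1,1,0,1,0); (1,1,0,1,1)} — 4.
Total: 0 + 18 + 15 + 4 = 37.

37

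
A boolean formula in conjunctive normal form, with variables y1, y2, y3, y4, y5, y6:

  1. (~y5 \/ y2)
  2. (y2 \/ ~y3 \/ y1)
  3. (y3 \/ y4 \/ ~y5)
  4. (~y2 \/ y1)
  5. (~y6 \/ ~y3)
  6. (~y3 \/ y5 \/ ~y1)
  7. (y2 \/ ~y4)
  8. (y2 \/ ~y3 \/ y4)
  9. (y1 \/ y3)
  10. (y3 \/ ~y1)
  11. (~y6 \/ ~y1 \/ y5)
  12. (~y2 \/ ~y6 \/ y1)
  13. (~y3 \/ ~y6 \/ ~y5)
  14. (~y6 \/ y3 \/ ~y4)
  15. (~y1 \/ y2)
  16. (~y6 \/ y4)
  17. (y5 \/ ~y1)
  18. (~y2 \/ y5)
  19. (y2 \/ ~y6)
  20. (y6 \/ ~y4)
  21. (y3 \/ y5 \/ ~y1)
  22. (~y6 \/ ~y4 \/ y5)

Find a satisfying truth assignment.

y1=1  y2=1  y3=1  y4=0  y5=1  y6=0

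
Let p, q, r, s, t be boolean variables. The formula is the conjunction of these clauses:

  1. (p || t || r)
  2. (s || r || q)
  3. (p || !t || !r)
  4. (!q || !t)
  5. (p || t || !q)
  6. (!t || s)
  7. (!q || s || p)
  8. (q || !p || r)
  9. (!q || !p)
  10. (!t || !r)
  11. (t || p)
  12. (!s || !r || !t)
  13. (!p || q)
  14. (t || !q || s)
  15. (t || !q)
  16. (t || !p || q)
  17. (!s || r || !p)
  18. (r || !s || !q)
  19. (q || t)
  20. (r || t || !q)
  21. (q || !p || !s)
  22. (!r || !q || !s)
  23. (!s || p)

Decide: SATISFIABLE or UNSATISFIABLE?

q = True:
  propagation gives t=False; an empty clause results — contradiction.
q = False:
  propagation gives p=False, t=True, r=False, s=True; an empty clause results — contradiction.
Every branch closes, so no satisfying assignment exists.

UNSATISFIABLE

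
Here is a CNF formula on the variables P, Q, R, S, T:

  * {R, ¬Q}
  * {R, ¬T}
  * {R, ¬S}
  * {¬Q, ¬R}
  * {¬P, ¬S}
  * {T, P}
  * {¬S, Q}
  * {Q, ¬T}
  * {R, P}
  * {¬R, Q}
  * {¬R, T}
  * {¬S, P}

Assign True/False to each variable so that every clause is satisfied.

P=True  Q=False  R=False  S=False  T=False

S occurs only negated in the remaining clauses — set S = False.
Try P = True.
Try Q = False.
  then T is forced to False.
  then R is forced to False.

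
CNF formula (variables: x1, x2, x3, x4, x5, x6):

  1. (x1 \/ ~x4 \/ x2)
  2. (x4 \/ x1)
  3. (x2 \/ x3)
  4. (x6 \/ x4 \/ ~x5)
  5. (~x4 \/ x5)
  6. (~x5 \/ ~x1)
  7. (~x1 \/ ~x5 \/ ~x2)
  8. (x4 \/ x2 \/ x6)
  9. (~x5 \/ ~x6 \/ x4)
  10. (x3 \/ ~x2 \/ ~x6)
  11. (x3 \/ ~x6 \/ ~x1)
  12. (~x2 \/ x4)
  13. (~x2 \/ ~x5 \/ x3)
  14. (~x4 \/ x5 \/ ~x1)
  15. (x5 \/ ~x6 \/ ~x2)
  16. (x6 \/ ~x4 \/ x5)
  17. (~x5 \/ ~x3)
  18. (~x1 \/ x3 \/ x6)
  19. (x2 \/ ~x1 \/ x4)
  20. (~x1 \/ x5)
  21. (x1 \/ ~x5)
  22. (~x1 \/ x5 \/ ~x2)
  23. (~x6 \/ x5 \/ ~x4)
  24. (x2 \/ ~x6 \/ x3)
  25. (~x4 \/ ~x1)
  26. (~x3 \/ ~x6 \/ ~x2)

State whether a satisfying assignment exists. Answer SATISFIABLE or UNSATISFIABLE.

x5 = True:
  propagation gives x1=False; an empty clause results — contradiction.
x5 = False:
  propagation gives x4=False, x1=True; an empty clause results — contradiction.
Every branch closes, so no satisfying assignment exists.

UNSATISFIABLE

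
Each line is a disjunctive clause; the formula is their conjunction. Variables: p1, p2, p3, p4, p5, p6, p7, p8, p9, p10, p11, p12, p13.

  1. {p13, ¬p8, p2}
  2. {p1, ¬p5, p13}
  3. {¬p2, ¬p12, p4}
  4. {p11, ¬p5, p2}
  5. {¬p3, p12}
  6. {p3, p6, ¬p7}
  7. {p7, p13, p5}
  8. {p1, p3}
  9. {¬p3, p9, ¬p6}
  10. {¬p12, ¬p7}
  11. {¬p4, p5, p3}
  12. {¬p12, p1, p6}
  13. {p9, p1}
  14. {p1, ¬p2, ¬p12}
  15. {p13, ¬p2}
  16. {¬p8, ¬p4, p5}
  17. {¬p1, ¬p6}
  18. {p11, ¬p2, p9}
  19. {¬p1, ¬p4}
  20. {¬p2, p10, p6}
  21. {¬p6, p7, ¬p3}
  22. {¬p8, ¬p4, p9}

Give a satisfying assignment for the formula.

Pure literal: p8 appears only negated; assign p8 = False.
Pure literal: p9 appears only positively; assign p9 = True.
Try p1 = True.
  then p6 is forced to False.
  then p4 is forced to False.
Set p2 = False and propagate.
For the remaining variables, p3 = False, p5 = True, p7 = False, p10 = False, p11 = True, p12 = True, p13 = False works.
Every clause has at least one true literal under this assignment.

p1=T, p2=F, p3=F, p4=F, p5=T, p6=F, p7=F, p8=F, p9=T, p10=F, p11=T, p12=T, p13=F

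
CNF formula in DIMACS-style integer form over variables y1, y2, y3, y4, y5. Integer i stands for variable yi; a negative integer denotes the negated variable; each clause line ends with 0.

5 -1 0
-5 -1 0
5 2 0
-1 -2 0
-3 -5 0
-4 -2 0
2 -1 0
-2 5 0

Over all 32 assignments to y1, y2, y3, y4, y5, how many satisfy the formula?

3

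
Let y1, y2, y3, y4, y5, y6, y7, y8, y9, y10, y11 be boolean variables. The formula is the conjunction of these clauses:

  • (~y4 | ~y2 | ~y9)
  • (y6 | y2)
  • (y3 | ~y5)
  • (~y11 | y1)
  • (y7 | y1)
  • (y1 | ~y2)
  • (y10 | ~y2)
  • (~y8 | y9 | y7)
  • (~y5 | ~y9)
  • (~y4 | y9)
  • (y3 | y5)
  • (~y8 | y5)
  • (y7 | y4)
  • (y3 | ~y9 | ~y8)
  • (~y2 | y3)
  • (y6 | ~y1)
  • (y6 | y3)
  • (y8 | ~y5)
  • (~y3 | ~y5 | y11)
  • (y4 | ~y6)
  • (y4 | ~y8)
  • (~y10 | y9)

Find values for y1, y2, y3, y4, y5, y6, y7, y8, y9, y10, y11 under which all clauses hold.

y1 = 0, y2 = 0, y3 = 1, y4 = 1, y5 = 0, y6 = 1, y7 = 1, y8 = 0, y9 = 1, y10 = 0, y11 = 0

y7 occurs only positively in the remaining clauses — set y7 = True.
Branch on y1: take y1 = False.
  then y11 is forced to False.
  then y2 is forced to False.
  then y6 is forced to True.
  then y4 is forced to True.
  then y9 is forced to True.
  then y5 is forced to False.
  then y3 is forced to True.
  then y8 is forced to False.
y10 is now unconstrained; take y10 = False.
Every clause has at least one true literal under this assignment.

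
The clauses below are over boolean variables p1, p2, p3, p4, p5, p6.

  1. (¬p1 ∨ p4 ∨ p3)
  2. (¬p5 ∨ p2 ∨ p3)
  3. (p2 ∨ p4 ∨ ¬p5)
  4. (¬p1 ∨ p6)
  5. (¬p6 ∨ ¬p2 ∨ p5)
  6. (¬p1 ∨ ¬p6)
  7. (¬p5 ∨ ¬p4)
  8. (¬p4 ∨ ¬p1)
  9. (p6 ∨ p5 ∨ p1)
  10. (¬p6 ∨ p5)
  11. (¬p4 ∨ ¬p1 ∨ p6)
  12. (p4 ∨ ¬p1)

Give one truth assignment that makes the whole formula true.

p3 occurs only positively in the remaining clauses — set p3 = True.
Branch on p1: take p1 = False.
For the remaining variables, p2 = True, p4 = False, p5 = True, p6 = True works.
Check each clause:
  1. (p3 ∨ p4 ∨ ¬p1) — p3 is true.
  2. (p2 ∨ ¬p5 ∨ p3) — p3 is true.
  3. (p4 ∨ p2 ∨ ¬p5) — p2 is true.
  4. (¬p1 ∨ p6) — ¬p1 is true.
  5. (p5 ∨ ¬p2 ∨ ¬p6) — p5 is true.
  6. (¬p6 ∨ ¬p1) — ¬p1 is true.
  7. (¬p5 ∨ ¬p4) — ¬p4 is true.
  8. (¬p1 ∨ ¬p4) — ¬p4 is true.
  9. (p1 ∨ p5 ∨ p6) — p5 is true.
  10. (p5 ∨ ¬p6) — p5 is true.
  11. (¬p1 ∨ ¬p4 ∨ p6) — ¬p4 is true.
  12. (p4 ∨ ¬p1) — ¬p1 is true.

p1=F, p2=T, p3=T, p4=F, p5=T, p6=T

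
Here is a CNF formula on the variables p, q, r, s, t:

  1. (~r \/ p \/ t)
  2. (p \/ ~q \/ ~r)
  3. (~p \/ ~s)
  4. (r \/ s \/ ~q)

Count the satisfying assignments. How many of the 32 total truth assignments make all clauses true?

14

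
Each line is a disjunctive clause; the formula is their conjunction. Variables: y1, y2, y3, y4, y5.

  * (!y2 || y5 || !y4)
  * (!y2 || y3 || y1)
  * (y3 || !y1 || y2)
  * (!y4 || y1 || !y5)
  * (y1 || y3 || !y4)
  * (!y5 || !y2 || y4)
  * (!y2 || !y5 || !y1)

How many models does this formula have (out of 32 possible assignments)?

12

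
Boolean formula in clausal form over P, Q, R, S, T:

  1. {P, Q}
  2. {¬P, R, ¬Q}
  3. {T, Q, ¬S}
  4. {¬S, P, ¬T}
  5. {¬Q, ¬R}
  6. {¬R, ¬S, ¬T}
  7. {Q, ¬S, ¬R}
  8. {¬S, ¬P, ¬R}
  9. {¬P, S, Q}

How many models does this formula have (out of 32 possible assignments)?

The models are:
  P=F Q=T R=F S=F T=F
  P=F Q=T R=F S=F T=T
  P=F Q=T R=F S=T T=F
  P=T Q=F R=F S=T T=T
That's 4 in total.

4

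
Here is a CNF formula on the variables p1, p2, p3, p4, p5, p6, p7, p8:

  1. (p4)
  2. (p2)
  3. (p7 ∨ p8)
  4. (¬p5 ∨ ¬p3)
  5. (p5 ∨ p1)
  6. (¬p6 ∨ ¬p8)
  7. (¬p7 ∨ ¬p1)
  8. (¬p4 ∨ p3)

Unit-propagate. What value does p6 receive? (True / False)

False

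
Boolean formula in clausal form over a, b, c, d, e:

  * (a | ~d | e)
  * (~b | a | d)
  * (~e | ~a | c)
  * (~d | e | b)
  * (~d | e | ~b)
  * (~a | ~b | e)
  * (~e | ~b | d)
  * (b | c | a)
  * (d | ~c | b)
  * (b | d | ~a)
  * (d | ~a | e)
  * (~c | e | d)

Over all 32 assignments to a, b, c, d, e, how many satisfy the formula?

5

Satisfying assignments:
  a=F b=F c=T d=T e=T
  a=F b=T c=F d=T e=T
  a=F b=T c=T d=T e=T
  a=T b=F c=T d=T e=T
  a=T b=T c=T d=T e=T
That's 5 in total.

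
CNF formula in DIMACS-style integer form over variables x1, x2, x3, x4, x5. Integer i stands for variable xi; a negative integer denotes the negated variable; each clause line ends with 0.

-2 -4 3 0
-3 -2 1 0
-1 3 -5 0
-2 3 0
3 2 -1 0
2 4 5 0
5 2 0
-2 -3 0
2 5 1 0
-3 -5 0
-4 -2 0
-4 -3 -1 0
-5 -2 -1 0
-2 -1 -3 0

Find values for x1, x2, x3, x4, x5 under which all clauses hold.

x1=False  x2=False  x3=False  x4=True  x5=True

Try x1 = False.
For the remaining variables, x2 = False, x3 = False, x4 = True, x5 = True works.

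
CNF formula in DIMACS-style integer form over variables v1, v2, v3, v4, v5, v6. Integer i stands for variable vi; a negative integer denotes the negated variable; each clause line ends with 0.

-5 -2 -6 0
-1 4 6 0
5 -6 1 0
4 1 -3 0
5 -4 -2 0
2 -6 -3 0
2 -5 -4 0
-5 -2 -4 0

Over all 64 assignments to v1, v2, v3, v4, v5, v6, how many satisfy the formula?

14

Split on v2, then v4.
  v2=T, v4=T: a clause becomes empty — 0.
  v2=T, v4=F: remaining (v1,v3,v5,v6) ∈ {(F,F,F,F); (F,F,T,F); (T,F,F,T); (T,T,F,T)} — 4.
  v2=F, v4=T: 5 of the 16 assignments to (v1,v3,v5,v6) work.
  v2=F, v4=F: 5 of the 16 assignments to (v1,v3,v5,v6) work.
Total: 0 + 4 + 5 + 5 = 14.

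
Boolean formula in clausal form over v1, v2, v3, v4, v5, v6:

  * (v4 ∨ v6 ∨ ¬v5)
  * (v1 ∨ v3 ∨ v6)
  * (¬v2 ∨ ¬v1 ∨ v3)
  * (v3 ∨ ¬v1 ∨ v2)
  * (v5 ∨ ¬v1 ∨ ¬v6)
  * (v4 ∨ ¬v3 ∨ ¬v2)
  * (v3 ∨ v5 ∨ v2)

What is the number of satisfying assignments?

Case analysis on v3 and v1:
  v3=1, v1=1: 8 of the 16 assignments to (v2,v4,v5,v6) work.
  v3=1, v1=0: 11 of the 16 assignments to (v2,v4,v5,v6) work.
  v3=0, v1=1: a clause becomes empty — 0.
  v3=0, v1=0: v4 free; 3 ways for (v2,v5,v6) × 2^1 = 6.
Total: 8 + 11 + 0 + 6 = 25.

25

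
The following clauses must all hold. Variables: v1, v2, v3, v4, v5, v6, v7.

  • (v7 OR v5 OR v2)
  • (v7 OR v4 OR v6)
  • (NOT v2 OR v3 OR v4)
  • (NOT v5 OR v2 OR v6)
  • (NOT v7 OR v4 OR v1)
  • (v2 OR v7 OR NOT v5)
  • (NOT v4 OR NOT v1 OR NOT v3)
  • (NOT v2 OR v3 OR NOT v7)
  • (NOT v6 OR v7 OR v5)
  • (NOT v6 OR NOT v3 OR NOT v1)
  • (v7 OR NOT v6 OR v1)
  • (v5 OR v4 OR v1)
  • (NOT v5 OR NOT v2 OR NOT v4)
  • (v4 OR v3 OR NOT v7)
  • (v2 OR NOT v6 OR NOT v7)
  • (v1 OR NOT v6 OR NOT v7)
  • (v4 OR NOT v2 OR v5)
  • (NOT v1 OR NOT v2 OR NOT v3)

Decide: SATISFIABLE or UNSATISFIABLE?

SATISFIABLE

Try v1 = True.
Set v2 = False and propagate.
The remaining clauses are satisfied by v3 = False, v4 = True, v5 = False, v6 = False, v7 = True.
Every clause has at least one true literal under this assignment.
So v1=True, v2=False, v3=False, v4=True, v5=False, v6=False, v7=True is a satisfying assignment.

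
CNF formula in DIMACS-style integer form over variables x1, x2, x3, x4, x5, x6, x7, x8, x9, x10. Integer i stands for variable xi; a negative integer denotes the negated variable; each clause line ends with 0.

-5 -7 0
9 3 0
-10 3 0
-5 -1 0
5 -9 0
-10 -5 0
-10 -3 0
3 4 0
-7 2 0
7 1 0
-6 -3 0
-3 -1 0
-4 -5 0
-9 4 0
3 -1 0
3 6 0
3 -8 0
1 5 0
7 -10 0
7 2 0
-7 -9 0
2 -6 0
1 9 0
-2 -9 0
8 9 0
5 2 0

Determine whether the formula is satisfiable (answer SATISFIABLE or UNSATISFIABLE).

x3 = True:
  propagation gives x10=False, x6=False, x1=False, x7=True; an empty clause results — contradiction.
x3 = False:
  propagation gives x9=True, x10=False, x5=True, x7=False; an empty clause results — contradiction.
Every branch closes, so no satisfying assignment exists.

UNSATISFIABLE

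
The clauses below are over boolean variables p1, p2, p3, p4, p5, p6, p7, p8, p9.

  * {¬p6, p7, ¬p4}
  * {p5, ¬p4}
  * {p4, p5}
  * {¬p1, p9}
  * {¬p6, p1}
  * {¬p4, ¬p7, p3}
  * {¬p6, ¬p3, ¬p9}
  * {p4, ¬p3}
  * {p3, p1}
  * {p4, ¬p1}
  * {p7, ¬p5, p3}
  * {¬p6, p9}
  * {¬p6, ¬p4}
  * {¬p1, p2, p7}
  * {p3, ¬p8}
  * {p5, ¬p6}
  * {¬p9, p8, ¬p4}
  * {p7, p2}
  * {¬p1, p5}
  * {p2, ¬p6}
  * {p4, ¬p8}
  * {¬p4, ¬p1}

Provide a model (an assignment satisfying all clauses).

p1 = 0, p2 = 1, p3 = 1, p4 = 1, p5 = 1, p6 = 0, p7 = 1, p8 = 1, p9 = 0

Pure literal: p2 appears only positively; assign p2 = True.
Pure literal: p6 appears only negated; assign p6 = False.
Try p1 = False.
  then p3 is forced to True.
  then p4 is forced to True.
  then p5 is forced to True.
Try p8 = True.
p7, p9 are now unconstrained; take p7 = True, p9 = False.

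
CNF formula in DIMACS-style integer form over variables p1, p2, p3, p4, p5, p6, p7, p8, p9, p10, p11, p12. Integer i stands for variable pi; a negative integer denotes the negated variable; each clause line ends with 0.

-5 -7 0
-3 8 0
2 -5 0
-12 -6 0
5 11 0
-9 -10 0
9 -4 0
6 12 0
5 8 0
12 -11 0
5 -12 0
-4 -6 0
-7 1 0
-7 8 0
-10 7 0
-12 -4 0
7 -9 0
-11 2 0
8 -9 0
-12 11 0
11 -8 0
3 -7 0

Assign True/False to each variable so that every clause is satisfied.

Pure literal: p2 appears only positively; assign p2 = True.
Pure literal: p4 appears only negated; assign p4 = False.
Branch on p1: take p1 = False.
  then p7 is forced to False.
  then p10 is forced to False.
  then p9 is forced to False.
For the remaining variables, p3 = False, p5 = True, p6 = True, p8 = False, p11 = False, p12 = False works.
Every clause has at least one true literal under this assignment.

p1=F, p2=T, p3=F, p4=F, p5=T, p6=T, p7=F, p8=F, p9=F, p10=F, p11=F, p12=F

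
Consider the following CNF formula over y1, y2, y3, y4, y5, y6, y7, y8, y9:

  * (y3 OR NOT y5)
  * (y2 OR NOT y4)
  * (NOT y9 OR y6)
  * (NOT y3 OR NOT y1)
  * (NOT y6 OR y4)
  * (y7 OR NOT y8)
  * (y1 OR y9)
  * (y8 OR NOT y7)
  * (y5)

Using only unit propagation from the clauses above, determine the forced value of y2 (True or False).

True

(y5) is a unit clause: y5 = True.
From (NOT y5 OR y3) and y5 = True: y3 = True.
(NOT y1 OR NOT y3): since y3 = True, the clause reduces to (NOT y1). y1 = False.
(y1 OR y9): since y1 = False, the clause reduces to (y9). y9 = True.
(y6 OR NOT y9): since y9 = True, the clause reduces to (y6). y6 = True.
(y4 OR NOT y6) with y6 = True leaves only y4, so y4 = True.
(y2 OR NOT y4): since y4 = True, the clause reduces to (y2). y2 = True.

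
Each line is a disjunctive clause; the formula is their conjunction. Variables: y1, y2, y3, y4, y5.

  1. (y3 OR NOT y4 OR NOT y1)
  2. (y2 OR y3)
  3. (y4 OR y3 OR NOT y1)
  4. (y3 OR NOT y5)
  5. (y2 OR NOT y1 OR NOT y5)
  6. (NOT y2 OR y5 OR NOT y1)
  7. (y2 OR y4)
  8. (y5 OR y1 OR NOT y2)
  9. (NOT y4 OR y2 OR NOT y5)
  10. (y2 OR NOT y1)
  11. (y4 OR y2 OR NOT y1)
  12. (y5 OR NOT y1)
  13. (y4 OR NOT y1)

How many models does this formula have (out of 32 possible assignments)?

Satisfying assignments:
  y1=F y2=F y3=T y4=T y5=F
  y1=F y2=T y3=T y4=F y5=T
  y1=F y2=T y3=T y4=T y5=T
  y1=T y2=T y3=T y4=T y5=T
Count: 4.

4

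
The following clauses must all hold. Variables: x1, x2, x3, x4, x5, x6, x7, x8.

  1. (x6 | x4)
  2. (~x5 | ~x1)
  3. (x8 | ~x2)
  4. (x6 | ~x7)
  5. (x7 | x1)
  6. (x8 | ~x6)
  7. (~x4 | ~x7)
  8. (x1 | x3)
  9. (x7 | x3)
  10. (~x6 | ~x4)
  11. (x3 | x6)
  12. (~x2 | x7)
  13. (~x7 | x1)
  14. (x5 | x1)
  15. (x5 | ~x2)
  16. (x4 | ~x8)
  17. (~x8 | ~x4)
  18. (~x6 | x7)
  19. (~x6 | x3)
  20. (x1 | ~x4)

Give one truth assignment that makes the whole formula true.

x1 = T, x2 = F, x3 = T, x4 = T, x5 = F, x6 = F, x7 = F, x8 = F

Pure literal: x2 appears only negated; assign x2 = False.
x3 occurs only positively in the remaining clauses — set x3 = True.
Set x1 = True and propagate.
  then x5 is forced to False.
Branch on x4: take x4 = True.
  then x7 is forced to False.
  then x6 is forced to False.
  then x8 is forced to False.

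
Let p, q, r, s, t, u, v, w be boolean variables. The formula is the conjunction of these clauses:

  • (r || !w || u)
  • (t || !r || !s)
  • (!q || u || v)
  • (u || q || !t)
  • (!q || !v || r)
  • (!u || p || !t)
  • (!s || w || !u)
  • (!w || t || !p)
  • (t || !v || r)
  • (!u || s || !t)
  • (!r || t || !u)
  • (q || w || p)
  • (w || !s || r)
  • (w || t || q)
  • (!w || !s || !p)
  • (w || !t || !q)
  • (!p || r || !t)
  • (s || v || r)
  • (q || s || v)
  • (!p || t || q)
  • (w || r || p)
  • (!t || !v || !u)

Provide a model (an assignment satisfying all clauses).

p = False, q = True, r = True, s = False, t = False, u = False, v = True, w = False

Try p = False.
Try q = True.
Try r = True.
For the remaining variables, s = False, t = False, u = False, v = True, w = False works.
Every clause has at least one true literal under this assignment.
Check each clause:
  1. (u || !w || r) — !w is true.
  2. (!r || !s || t) — !s is true.
  3. (u || !q || v) — v is true.
  4. (q || u || !t) — q is true.
  5. (r || !q || !v) — r is true.
  6. (p || !u || !t) — !u is true.
  7. (!u || w || !s) — !u is true.
  8. (!p || !w || t) — !w is true.
  9. (!v || r || t) — r is true.
  10. (!u || !t || s) — !u is true.
  11. (!u || !r || t) — !u is true.
  12. (p || w || q) — q is true.
  13. (r || w || !s) — r is true.
  14. (q || t || w) — q is true.
  15. (!p || !s || !w) — !w is true.
  16. (!t || w || !q) — !t is true.
  17. (r || !t || !p) — r is true.
  18. (r || v || s) — r is true.
  19. (s || v || q) — q is true.
  20. (t || !p || q) — q is true.
  21. (r || p || w) — r is true.
  22. (!u || !t || !v) — !u is true.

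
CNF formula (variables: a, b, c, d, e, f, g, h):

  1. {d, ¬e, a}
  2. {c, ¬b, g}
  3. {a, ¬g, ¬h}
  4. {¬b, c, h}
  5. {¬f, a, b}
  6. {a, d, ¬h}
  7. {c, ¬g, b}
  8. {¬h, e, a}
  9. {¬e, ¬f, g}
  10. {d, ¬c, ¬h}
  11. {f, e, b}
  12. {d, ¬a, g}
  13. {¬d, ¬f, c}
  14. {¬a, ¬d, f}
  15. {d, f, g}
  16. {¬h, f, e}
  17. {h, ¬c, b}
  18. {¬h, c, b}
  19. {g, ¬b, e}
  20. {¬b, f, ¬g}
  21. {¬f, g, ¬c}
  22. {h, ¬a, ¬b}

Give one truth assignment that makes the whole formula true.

Branch on a: take a = False.
The remaining clauses are satisfied by b = True, c = True, d = True, e = True, f = False, g = False, h = True.

a = F, b = T, c = T, d = T, e = T, f = F, g = F, h = T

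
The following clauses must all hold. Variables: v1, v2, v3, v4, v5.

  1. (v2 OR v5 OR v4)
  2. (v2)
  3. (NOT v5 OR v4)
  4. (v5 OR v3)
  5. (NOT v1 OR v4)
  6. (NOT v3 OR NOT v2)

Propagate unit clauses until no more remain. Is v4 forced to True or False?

True

Unit clause (v2) sets v2 = True.
(NOT v2 OR NOT v3) with v2 = True leaves only NOT v3, so v3 = False.
(v5 OR v3): since v3 = False, the clause reduces to (v5). v5 = True.
In (NOT v5 OR v4), NOT v5 is now false; v4 must hold, so v4 = True.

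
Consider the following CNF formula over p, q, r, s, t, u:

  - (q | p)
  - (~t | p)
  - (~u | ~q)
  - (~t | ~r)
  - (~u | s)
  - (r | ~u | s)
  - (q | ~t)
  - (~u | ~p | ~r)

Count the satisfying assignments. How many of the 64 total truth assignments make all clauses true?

15

Split on u, then p.
  u=1, p=1: remaining (q,r,s,t) ∈ {(0,0,1,0)} — 1.
  u=1, p=0: a clause becomes empty — 0.
  u=0, p=1: s free; 5 ways for (q,r,t) × 2^1 = 10.
  u=0, p=0: remaining (q,r,s,t) ∈ {(1,0,0,0); (1,0,1,0); (1,1,0,0); (1,1,1,0)} — 4.
Total: 1 + 0 + 10 + 4 = 15.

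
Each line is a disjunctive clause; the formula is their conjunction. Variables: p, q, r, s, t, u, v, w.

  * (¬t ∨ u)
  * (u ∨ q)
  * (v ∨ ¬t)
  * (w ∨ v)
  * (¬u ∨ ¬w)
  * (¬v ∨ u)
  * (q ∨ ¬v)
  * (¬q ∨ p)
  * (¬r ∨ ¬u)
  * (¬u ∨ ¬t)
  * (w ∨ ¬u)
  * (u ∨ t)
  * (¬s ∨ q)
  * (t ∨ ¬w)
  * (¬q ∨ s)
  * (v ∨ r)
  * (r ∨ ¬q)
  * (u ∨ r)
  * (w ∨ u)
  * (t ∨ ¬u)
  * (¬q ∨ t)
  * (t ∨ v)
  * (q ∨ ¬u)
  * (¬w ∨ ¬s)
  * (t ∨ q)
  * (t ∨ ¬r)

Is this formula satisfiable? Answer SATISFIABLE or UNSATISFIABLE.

UNSATISFIABLE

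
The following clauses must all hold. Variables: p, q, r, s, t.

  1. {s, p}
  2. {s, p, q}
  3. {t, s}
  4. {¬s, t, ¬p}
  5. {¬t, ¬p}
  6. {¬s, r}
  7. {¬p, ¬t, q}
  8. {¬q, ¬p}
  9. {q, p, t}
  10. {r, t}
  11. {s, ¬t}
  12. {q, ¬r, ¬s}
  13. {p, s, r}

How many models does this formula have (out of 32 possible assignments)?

2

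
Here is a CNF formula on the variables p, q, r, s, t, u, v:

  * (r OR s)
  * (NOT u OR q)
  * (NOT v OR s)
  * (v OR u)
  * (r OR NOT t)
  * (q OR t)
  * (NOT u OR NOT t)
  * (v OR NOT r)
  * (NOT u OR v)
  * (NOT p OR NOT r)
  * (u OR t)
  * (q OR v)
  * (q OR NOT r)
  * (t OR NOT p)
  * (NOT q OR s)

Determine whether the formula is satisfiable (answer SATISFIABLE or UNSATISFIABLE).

SATISFIABLE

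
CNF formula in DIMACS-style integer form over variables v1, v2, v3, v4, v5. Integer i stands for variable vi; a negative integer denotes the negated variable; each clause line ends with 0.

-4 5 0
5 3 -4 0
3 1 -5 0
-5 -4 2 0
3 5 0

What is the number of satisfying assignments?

Split on v5, then v3.
  v5=1, v3=1: v1 free; 3 ways for (v2,v4) × 2^1 = 6.
  v5=1, v3=0: remaining (v1,v2,v4) ∈ {(1,0,0); (1,1,0); (1,1,1)} — 3.
  v5=0, v3=1: remaining (v1,v2,v4) ∈ {(0,0,0); (0,1,0); (1,0,0); (1,1,0)} — 4.
  v5=0, v3=0: a clause becomes empty — 0.
Total: 6 + 3 + 4 + 0 = 13.

13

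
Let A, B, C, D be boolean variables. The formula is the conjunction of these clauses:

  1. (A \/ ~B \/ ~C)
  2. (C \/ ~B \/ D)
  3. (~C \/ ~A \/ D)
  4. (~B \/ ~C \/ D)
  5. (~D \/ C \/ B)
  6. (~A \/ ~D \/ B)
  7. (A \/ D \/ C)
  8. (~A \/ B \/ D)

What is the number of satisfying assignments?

5

The models are:
  A=F B=F C=T D=F
  A=F B=F C=T D=T
  A=F B=T C=F D=T
  A=T B=T C=F D=T
  A=T B=T C=T D=T
Count: 5.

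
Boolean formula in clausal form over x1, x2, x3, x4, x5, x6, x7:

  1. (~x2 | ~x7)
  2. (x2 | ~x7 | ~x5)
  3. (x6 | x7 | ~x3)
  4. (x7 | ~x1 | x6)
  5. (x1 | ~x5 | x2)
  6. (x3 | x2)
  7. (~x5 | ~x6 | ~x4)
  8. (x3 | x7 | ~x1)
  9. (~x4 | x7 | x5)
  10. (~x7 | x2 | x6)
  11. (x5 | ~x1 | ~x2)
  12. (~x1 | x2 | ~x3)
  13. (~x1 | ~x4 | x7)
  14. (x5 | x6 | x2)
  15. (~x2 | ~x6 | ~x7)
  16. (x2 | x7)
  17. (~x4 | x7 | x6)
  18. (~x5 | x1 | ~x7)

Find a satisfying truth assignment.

Pure literal: x4 appears only negated; assign x4 = False.
Set x1 = False and propagate.
Try x2 = True.
  then x7 is forced to False.
The remaining clauses are satisfied by x3 = False, x5 = True, x6 = True.
Every clause has at least one true literal under this assignment.

x1=0, x2=1, x3=0, x4=0, x5=1, x6=1, x7=0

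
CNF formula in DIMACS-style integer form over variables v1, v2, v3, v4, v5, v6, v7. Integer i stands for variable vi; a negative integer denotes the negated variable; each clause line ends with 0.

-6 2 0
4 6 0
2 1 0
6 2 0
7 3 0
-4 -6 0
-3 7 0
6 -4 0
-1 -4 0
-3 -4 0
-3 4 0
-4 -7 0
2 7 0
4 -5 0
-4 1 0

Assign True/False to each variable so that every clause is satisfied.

v1=True, v2=True, v3=False, v4=False, v5=False, v6=True, v7=True

Check each clause:
  1. (¬v6 ∨ v2) — v2 is true.
  2. (v6 ∨ v4) — v6 is true.
  3. (v2 ∨ v1) — v1 is true.
  4. (v2 ∨ v6) — v2 is true.
  5. (v3 ∨ v7) — v7 is true.
  6. (¬v6 ∨ ¬v4) — ¬v4 is true.
  7. (¬v3 ∨ v7) — ¬v3 is true.
  8. (¬v4 ∨ v6) — ¬v4 is true.
  9. (¬v4 ∨ ¬v1) — ¬v4 is true.
  10. (¬v3 ∨ ¬v4) — ¬v4 is true.
  11. (¬v3 ∨ v4) — ¬v3 is true.
  12. (¬v7 ∨ ¬v4) — ¬v4 is true.
  13. (v7 ∨ v2) — v2 is true.
  14. (¬v5 ∨ v4) — ¬v5 is true.
  15. (v1 ∨ ¬v4) — v1 is true.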